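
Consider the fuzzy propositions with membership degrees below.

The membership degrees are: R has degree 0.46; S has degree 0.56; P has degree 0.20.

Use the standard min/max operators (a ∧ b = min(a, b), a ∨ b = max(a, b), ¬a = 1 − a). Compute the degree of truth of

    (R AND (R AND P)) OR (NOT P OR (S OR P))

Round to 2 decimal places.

R AND P = min(a, b) on (0.46, 0.20) = 0.20
R AND (R AND P) = min(a, b) on (0.46, 0.20) = 0.20
NOT P = 1 − 0.20 = 0.80
S OR P = max(a, b) on (0.56, 0.20) = 0.56
NOT P OR (S OR P) = max(a, b) on (0.80, 0.56) = 0.80
(R AND (R AND P)) OR (NOT P OR (S OR P)) = max(a, b) on (0.20, 0.80) = 0.80

0.80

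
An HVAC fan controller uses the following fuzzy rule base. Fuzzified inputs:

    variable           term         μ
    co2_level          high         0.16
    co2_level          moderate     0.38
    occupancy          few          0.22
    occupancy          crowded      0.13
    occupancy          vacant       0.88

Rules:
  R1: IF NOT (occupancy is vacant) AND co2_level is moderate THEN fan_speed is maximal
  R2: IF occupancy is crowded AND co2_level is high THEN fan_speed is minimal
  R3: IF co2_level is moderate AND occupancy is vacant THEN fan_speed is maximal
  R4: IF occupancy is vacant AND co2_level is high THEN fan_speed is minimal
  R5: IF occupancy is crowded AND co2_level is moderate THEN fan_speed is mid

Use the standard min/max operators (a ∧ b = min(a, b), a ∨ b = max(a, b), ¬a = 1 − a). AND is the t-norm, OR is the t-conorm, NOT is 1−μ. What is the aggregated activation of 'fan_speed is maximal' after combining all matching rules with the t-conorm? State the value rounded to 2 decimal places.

R1: ¬vacant=1−0.88=0.12, moderate=0.38; AND[min(a, b)] → w = 0.12
R2: crowded=0.13, high=0.16; AND[min(a, b)] → w = 0.13
R3: moderate=0.38, vacant=0.88; AND[min(a, b)] → w = 0.38
R4: vacant=0.88, high=0.16; AND[min(a, b)] → w = 0.16
R5: crowded=0.13, moderate=0.38; AND[min(a, b)] → w = 0.13
Rules with consequent 'maximal': {R1, R3} → strengths 0.12, 0.38
Aggregate via t-conorm [max(a, b)]: 0.38

0.38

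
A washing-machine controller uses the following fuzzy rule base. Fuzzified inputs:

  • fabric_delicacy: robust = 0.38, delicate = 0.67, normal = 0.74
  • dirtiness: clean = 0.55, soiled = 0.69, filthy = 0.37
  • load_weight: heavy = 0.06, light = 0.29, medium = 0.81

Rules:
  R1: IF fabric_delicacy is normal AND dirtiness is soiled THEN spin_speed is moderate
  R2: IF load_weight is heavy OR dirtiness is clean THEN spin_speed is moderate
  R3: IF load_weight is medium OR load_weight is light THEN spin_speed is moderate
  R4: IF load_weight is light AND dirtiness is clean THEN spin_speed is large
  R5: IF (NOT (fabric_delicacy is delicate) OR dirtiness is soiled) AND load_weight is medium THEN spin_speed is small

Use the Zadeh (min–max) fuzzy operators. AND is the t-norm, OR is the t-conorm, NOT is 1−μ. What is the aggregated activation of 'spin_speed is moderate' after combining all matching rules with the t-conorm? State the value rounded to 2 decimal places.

R1: normal=0.74, soiled=0.69; AND[min(a, b)] → w = 0.69
R2: heavy=0.06, clean=0.55; OR[max(a, b)] → w = 0.55
R3: medium=0.81, light=0.29; OR[max(a, b)] → w = 0.81
R4: light=0.29, clean=0.55; AND[min(a, b)] → w = 0.29
R5: (¬delicate=1−0.67=0.33 OR soiled=0.69) = 0.69; AND[min(a, b)] with medium=0.81 → w = 0.69
Rules with consequent 'moderate': {R1, R2, R3} → strengths 0.69, 0.55, 0.81
Aggregate via t-conorm [max(a, b)]: 0.81

0.81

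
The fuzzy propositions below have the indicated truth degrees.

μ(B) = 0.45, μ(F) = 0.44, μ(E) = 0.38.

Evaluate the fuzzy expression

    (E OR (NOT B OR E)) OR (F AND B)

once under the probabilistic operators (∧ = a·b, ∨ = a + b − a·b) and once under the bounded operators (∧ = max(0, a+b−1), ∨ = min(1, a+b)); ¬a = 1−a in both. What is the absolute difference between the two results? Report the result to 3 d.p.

Under probabilistic:
  NOT B = 1 − 0.4500 = 0.5500
  NOT B OR E = a + b − a·b on (0.5500, 0.3800) = 0.7210
  E OR (NOT B OR E) = a + b − a·b on (0.3800, 0.7210) = 0.8270
  F AND B = a·b on (0.4400, 0.4500) = 0.1980
  (E OR (NOT B OR E)) OR (F AND B) = a + b − a·b on (0.8270, 0.1980) = 0.8613
  → value = 0.8613
Under bounded:
  NOT B = 1 − 0.45 = 0.55
  NOT B OR E = min(1, a+b) on (0.55, 0.38) = 0.93
  E OR (NOT B OR E) = min(1, a+b) on (0.38, 0.93) = 1.00
  F AND B = max(0, a+b−1) on (0.44, 0.45) = 0.00
  (E OR (NOT B OR E)) OR (F AND B) = min(1, a+b) on (1.00, 0.00) = 1.00
  → value = 1.0000
|0.8613 − 1.0000| = 0.139

0.139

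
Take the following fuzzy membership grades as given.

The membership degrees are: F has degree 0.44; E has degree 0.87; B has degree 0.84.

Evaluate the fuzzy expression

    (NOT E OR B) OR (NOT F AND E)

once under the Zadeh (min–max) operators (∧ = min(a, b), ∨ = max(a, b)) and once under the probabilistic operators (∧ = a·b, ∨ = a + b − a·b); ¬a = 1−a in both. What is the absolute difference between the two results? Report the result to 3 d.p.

Under Zadeh (min–max):
  NOT E = 1 − 0.87 = 0.13
  NOT E OR B = max(a, b) on (0.13, 0.84) = 0.84
  NOT F = 1 − 0.44 = 0.56
  NOT F AND E = min(a, b) on (0.56, 0.87) = 0.56
  (NOT E OR B) OR (NOT F AND E) = max(a, b) on (0.84, 0.56) = 0.84
  → value = 0.8400
Under probabilistic:
  NOT E = 1 − 0.8700 = 0.1300
  NOT E OR B = a + b − a·b on (0.1300, 0.8400) = 0.8608
  NOT F = 1 − 0.4400 = 0.5600
  NOT F AND E = a·b on (0.5600, 0.8700) = 0.4872
  (NOT E OR B) OR (NOT F AND E) = a + b − a·b on (0.8608, 0.4872) = 0.9286
  → value = 0.9286
|0.8400 − 0.9286| = 0.089

0.089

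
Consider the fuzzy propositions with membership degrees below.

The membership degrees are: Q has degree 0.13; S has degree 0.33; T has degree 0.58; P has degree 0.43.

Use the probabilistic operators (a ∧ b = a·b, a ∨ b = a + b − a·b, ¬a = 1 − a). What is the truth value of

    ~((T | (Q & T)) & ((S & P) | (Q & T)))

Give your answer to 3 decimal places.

0.874

Q & T = a·b on (0.1300, 0.5800) = 0.0754
T | (Q & T) = a + b − a·b on (0.5800, 0.0754) = 0.6117
S & P = a·b on (0.3300, 0.4300) = 0.1419
Q & T = a·b on (0.1300, 0.5800) = 0.0754
(S & P) | (Q & T) = a + b − a·b on (0.1419, 0.0754) = 0.2066
(T | (Q & T)) & ((S & P) | (Q & T)) = a·b on (0.6117, 0.2066) = 0.1264
~((T | (Q & T)) & ((S & P) | (Q & T))) = 1 − 0.1264 = 0.8736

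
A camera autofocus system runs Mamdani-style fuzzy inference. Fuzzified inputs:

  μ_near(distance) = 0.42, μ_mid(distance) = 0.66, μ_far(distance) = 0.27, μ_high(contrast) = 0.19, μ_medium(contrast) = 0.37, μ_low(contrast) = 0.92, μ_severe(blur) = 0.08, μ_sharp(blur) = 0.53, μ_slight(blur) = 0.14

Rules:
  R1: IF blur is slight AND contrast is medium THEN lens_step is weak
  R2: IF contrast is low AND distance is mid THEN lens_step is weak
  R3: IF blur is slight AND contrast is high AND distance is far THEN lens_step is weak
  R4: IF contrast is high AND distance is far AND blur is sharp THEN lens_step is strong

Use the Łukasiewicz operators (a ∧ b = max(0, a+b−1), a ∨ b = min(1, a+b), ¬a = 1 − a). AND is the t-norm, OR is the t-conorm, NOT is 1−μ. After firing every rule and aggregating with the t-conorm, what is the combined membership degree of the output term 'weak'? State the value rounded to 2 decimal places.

R1: slight=0.14, medium=0.37; AND[max(0, a+b−1)] → w = 0.00
R2: low=0.92, mid=0.66; AND[max(0, a+b−1)] → w = 0.58
R3: slight=0.14, high=0.19, far=0.27; AND[max(0, a+b−1)] → w = 0.00
R4: high=0.19, far=0.27, sharp=0.53; AND[max(0, a+b−1)] → w = 0.00
Rules with consequent 'weak': {R1, R2, R3} → strengths 0.00, 0.58, 0.00
Aggregate via t-conorm [min(1, a+b)]: 0.58

0.58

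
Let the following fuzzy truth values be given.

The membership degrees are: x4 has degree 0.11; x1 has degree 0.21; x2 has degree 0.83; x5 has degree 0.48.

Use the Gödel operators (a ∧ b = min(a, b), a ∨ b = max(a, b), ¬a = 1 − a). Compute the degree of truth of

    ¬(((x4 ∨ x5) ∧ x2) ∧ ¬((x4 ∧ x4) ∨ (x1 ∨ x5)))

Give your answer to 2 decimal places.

0.52

x4 ∨ x5 = max(a, b) on (0.11, 0.48) = 0.48
(x4 ∨ x5) ∧ x2 = min(a, b) on (0.48, 0.83) = 0.48
x4 ∧ x4 = min(a, b) on (0.11, 0.11) = 0.11
x1 ∨ x5 = max(a, b) on (0.21, 0.48) = 0.48
(x4 ∧ x4) ∨ (x1 ∨ x5) = max(a, b) on (0.11, 0.48) = 0.48
¬((x4 ∧ x4) ∨ (x1 ∨ x5)) = 1 − 0.48 = 0.52
((x4 ∨ x5) ∧ x2) ∧ ¬((x4 ∧ x4) ∨ (x1 ∨ x5)) = min(a, b) on (0.48, 0.52) = 0.48
¬(((x4 ∨ x5) ∧ x2) ∧ ¬((x4 ∧ x4) ∨ (x1 ∨ x5))) = 1 − 0.48 = 0.52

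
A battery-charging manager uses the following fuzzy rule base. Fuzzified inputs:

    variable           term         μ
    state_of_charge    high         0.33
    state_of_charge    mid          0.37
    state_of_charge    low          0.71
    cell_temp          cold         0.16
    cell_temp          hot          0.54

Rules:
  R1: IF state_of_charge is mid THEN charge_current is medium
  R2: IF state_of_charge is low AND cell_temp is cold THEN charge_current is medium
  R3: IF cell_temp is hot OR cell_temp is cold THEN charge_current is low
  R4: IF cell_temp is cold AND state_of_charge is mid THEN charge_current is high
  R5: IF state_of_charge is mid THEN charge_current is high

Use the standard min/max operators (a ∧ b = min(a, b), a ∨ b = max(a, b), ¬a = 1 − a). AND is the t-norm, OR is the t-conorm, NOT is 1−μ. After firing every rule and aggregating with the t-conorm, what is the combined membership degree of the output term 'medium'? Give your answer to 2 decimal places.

0.37

R1: mid=0.37 → w = 0.37
R2: low=0.71, cold=0.16; AND[min(a, b)] → w = 0.16
R3: hot=0.54, cold=0.16; OR[max(a, b)] → w = 0.54
R4: cold=0.16, mid=0.37; AND[min(a, b)] → w = 0.16
R5: mid=0.37 → w = 0.37
Rules with consequent 'medium': {R1, R2} → strengths 0.37, 0.16
Aggregate via t-conorm [max(a, b)]: 0.37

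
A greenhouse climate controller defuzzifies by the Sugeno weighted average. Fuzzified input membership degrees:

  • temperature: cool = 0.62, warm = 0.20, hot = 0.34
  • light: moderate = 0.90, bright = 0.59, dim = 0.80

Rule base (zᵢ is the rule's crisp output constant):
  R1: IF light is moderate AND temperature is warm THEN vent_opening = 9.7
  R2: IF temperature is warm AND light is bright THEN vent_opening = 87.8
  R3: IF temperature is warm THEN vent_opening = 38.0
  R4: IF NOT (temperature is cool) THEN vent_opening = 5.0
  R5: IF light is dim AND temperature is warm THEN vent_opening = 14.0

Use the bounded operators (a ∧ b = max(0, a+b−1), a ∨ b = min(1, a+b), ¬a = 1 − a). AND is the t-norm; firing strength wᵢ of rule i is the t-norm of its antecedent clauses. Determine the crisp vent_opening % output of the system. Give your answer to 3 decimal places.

R1 (z=9.7): moderate=0.90, warm=0.20; AND[max(0, a+b−1)] → w = 0.10
R2 (z=87.8): warm=0.20, bright=0.59; AND[max(0, a+b−1)] → w = 0.00
R3 (z=38.0): warm=0.20 → w = 0.20
R4 (z=5.0): ¬cool=1−0.62=0.38 → w = 0.38
R5 (z=14.0): dim=0.80, warm=0.20; AND[max(0, a+b−1)] → w = 0.00
Weighted average = (0.10·9.7 + 0.00·87.8 + 0.20·38.0 + 0.38·5.0 + 0.00·14.0) / (0.10 + 0.00 + 0.20 + 0.38 + 0.00)
  = 10.4700 / 0.6800 = 15.397

15.397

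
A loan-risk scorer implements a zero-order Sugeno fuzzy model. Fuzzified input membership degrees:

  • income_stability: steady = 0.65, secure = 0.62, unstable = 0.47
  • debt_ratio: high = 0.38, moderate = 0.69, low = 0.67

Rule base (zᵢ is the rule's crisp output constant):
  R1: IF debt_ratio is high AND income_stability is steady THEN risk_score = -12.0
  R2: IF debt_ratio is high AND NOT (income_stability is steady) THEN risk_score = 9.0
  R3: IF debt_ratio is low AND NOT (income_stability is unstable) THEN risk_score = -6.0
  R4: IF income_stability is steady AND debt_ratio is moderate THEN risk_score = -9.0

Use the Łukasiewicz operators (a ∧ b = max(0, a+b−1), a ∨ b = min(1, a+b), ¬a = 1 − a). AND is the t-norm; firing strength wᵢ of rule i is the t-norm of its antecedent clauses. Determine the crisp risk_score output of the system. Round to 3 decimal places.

-8.105

R1 (z=-12.0): high=0.38, steady=0.65; AND[max(0, a+b−1)] → w = 0.03
R2 (z=9.0): high=0.38, ¬steady=1−0.65=0.35; AND[max(0, a+b−1)] → w = 0.00
R3 (z=-6.0): low=0.67, ¬unstable=1−0.47=0.53; AND[max(0, a+b−1)] → w = 0.20
R4 (z=-9.0): steady=0.65, moderate=0.69; AND[max(0, a+b−1)] → w = 0.34
Weighted average = (0.03·-12.0 + 0.00·9.0 + 0.20·-6.0 + 0.34·-9.0) / (0.03 + 0.00 + 0.20 + 0.34)
  = -4.6200 / 0.5700 = -8.105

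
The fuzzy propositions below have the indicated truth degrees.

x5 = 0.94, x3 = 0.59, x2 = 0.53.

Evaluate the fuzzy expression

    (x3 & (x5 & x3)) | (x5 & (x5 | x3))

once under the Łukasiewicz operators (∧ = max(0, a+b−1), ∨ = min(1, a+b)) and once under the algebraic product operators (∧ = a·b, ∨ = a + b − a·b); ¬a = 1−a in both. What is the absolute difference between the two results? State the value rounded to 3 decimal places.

Under Łukasiewicz:
  x5 & x3 = max(0, a+b−1) on (0.94, 0.59) = 0.53
  x3 & (x5 & x3) = max(0, a+b−1) on (0.59, 0.53) = 0.12
  x5 | x3 = min(1, a+b) on (0.94, 0.59) = 1.00
  x5 & (x5 | x3) = max(0, a+b−1) on (0.94, 1.00) = 0.94
  (x3 & (x5 & x3)) | (x5 & (x5 | x3)) = min(1, a+b) on (0.12, 0.94) = 1.00
  → value = 1.0000
Under algebraic product:
  x5 & x3 = a·b on (0.9400, 0.5900) = 0.5546
  x3 & (x5 & x3) = a·b on (0.5900, 0.5546) = 0.3272
  x5 | x3 = a + b − a·b on (0.9400, 0.5900) = 0.9754
  x5 & (x5 | x3) = a·b on (0.9400, 0.9754) = 0.9169
  (x3 & (x5 & x3)) | (x5 & (x5 | x3)) = a + b − a·b on (0.3272, 0.9169) = 0.9441
  → value = 0.9441
|1.0000 − 0.9441| = 0.056

0.056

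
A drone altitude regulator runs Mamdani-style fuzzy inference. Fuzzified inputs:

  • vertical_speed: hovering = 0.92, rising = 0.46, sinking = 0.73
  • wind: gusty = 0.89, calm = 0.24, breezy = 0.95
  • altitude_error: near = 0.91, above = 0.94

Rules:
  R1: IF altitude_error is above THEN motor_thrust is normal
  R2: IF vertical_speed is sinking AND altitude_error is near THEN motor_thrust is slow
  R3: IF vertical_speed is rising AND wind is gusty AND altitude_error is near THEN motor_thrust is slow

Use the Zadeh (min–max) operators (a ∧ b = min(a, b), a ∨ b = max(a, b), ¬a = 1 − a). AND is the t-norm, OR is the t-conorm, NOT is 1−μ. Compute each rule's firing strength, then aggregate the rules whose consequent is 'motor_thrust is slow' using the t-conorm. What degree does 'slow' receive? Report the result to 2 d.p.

0.73

R1: above=0.94 → w = 0.94
R2: sinking=0.73, near=0.91; AND[min(a, b)] → w = 0.73
R3: rising=0.46, gusty=0.89, near=0.91; AND[min(a, b)] → w = 0.46
Rules with consequent 'slow': {R2, R3} → strengths 0.73, 0.46
Aggregate via t-conorm [max(a, b)]: 0.73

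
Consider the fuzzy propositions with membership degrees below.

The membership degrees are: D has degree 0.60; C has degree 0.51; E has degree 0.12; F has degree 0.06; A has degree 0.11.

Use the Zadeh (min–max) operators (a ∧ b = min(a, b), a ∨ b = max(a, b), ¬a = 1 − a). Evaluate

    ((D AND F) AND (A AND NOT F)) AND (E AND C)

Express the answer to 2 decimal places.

0.06

D AND F = min(a, b) on (0.60, 0.06) = 0.06
NOT F = 1 − 0.06 = 0.94
A AND NOT F = min(a, b) on (0.11, 0.94) = 0.11
(D AND F) AND (A AND NOT F) = min(a, b) on (0.06, 0.11) = 0.06
E AND C = min(a, b) on (0.12, 0.51) = 0.12
((D AND F) AND (A AND NOT F)) AND (E AND C) = min(a, b) on (0.06, 0.12) = 0.06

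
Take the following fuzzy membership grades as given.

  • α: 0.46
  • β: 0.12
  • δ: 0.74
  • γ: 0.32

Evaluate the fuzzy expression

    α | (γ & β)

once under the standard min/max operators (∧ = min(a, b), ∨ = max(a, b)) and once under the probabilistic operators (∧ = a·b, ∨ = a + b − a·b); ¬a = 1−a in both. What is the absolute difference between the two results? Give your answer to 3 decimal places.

Under standard min/max:
  γ & β = min(a, b) on (0.32, 0.12) = 0.12
  α | (γ & β) = max(a, b) on (0.46, 0.12) = 0.46
  → value = 0.4600
Under probabilistic:
  γ & β = a·b on (0.3200, 0.1200) = 0.0384
  α | (γ & β) = a + b − a·b on (0.4600, 0.0384) = 0.4807
  → value = 0.4807
|0.4600 − 0.4807| = 0.021

0.021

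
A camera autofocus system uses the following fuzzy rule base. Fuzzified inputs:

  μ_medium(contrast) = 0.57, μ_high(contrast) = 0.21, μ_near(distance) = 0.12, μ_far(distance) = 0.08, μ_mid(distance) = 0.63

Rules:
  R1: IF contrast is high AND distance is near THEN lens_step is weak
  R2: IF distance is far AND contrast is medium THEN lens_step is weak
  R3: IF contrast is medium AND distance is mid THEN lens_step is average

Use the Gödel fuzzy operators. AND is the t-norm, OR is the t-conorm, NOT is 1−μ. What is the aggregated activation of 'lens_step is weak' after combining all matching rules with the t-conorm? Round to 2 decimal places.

R1: high=0.21, near=0.12; AND[min(a, b)] → w = 0.12
R2: far=0.08, medium=0.57; AND[min(a, b)] → w = 0.08
R3: medium=0.57, mid=0.63; AND[min(a, b)] → w = 0.57
Rules with consequent 'weak': {R1, R2} → strengths 0.12, 0.08
Aggregate via t-conorm [max(a, b)]: 0.12

0.12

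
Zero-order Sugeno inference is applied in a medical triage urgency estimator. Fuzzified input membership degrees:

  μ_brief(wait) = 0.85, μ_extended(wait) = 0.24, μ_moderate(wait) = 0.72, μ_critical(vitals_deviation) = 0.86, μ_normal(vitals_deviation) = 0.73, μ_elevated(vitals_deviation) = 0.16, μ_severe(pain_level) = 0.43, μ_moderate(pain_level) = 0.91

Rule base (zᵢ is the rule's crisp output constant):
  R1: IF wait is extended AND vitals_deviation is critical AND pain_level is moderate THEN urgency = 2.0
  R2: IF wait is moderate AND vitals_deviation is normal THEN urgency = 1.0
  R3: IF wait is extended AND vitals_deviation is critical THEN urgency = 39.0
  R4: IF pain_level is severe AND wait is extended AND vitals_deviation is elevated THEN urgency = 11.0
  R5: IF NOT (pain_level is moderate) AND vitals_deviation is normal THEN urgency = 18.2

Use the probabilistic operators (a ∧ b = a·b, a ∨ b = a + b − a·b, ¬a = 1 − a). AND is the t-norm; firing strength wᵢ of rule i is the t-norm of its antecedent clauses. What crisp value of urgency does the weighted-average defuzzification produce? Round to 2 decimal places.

10.31

R1 (z=2.0): extended=0.24, critical=0.86, moderate=0.91; AND[a·b] → w = 0.1878
R2 (z=1.0): moderate=0.72, normal=0.73; AND[a·b] → w = 0.5256
R3 (z=39.0): extended=0.24, critical=0.86; AND[a·b] → w = 0.2064
R4 (z=11.0): severe=0.43, extended=0.24, elevated=0.16; AND[a·b] → w = 0.0165
R5 (z=18.2): ¬moderate=1−0.91=0.09, normal=0.73; AND[a·b] → w = 0.0657
Weighted average = (0.1878·2.0 + 0.5256·1.0 + 0.2064·39.0 + 0.0165·11.0 + 0.0657·18.2) / (0.1878 + 0.5256 + 0.2064 + 0.0165 + 0.0657)
  = 10.3282 / 1.0020 = 10.31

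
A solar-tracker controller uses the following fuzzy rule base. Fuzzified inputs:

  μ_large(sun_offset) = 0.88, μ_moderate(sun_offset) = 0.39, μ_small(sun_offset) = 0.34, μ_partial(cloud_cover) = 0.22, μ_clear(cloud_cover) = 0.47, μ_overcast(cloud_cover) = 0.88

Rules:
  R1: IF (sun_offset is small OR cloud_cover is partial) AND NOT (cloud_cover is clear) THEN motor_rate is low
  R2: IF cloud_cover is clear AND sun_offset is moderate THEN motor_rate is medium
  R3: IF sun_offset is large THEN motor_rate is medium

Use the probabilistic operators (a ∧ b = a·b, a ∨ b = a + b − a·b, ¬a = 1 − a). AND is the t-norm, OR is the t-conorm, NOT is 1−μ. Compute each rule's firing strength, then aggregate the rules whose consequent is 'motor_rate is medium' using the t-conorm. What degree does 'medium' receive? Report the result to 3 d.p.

R1: (small=0.34 OR partial=0.22) = 0.4852; AND[a·b] with ¬clear=1−0.47=0.53 → w = 0.2572
R2: clear=0.47, moderate=0.39; AND[a·b] → w = 0.1833
R3: large=0.88 → w = 0.8800
Rules with consequent 'medium': {R2, R3} → strengths 0.1833, 0.8800
Aggregate via t-conorm [a + b − a·b]: 0.9020

0.902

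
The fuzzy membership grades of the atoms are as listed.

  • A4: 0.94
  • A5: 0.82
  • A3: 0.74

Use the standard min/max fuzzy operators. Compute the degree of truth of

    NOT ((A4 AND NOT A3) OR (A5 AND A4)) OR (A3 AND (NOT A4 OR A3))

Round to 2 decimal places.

0.74

NOT A3 = 1 − 0.74 = 0.26
A4 AND NOT A3 = min(a, b) on (0.94, 0.26) = 0.26
A5 AND A4 = min(a, b) on (0.82, 0.94) = 0.82
(A4 AND NOT A3) OR (A5 AND A4) = max(a, b) on (0.26, 0.82) = 0.82
NOT ((A4 AND NOT A3) OR (A5 AND A4)) = 1 − 0.82 = 0.18
NOT A4 = 1 − 0.94 = 0.06
NOT A4 OR A3 = max(a, b) on (0.06, 0.74) = 0.74
A3 AND (NOT A4 OR A3) = min(a, b) on (0.74, 0.74) = 0.74
NOT ((A4 AND NOT A3) OR (A5 AND A4)) OR (A3 AND (NOT A4 OR A3)) = max(a, b) on (0.18, 0.74) = 0.74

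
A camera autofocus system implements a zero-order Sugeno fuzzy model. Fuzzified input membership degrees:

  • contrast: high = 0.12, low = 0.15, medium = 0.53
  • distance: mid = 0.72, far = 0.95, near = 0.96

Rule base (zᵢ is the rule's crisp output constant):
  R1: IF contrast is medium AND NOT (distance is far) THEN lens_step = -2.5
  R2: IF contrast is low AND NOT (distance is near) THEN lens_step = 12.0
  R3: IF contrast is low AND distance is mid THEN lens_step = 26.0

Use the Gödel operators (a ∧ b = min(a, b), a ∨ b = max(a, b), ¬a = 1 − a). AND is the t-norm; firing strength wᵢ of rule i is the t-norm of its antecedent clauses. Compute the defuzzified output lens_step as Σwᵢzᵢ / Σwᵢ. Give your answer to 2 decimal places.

17.73

R1 (z=-2.5): medium=0.53, ¬far=1−0.95=0.05; AND[min(a, b)] → w = 0.05
R2 (z=12.0): low=0.15, ¬near=1−0.96=0.04; AND[min(a, b)] → w = 0.04
R3 (z=26.0): low=0.15, mid=0.72; AND[min(a, b)] → w = 0.15
Weighted average = (0.05·-2.5 + 0.04·12.0 + 0.15·26.0) / (0.05 + 0.04 + 0.15)
  = 4.2550 / 0.2400 = 17.73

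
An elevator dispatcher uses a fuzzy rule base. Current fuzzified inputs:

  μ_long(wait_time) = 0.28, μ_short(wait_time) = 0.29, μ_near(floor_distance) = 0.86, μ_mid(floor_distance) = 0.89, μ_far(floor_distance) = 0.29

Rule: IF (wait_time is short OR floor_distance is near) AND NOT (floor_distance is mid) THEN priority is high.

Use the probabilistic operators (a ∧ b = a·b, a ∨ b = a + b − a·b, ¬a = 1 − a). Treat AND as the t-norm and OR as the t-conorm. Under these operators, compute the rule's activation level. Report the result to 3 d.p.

firing strength: (short=0.29 OR near=0.86) = 0.9006; AND[a·b] with ¬mid=1−0.89=0.11 → w = 0.0991

0.099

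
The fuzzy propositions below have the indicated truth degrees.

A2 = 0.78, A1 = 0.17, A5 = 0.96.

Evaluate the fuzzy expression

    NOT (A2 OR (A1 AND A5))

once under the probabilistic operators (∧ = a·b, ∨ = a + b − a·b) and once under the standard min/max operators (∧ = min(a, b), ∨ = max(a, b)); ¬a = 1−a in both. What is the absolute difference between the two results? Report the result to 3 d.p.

Under probabilistic:
  A1 AND A5 = a·b on (0.1700, 0.9600) = 0.1632
  A2 OR (A1 AND A5) = a + b − a·b on (0.7800, 0.1632) = 0.8159
  NOT (A2 OR (A1 AND A5)) = 1 − 0.8159 = 0.1841
  → value = 0.1841
Under standard min/max:
  A1 AND A5 = min(a, b) on (0.17, 0.96) = 0.17
  A2 OR (A1 AND A5) = max(a, b) on (0.78, 0.17) = 0.78
  NOT (A2 OR (A1 AND A5)) = 1 − 0.78 = 0.22
  → value = 0.2200
|0.1841 − 0.2200| = 0.036

0.036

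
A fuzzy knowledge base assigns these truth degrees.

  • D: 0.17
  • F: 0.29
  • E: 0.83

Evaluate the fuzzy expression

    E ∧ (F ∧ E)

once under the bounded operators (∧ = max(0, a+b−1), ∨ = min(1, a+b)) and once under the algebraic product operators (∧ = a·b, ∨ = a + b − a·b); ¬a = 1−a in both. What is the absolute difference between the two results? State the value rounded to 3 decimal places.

Under bounded:
  F ∧ E = max(0, a+b−1) on (0.29, 0.83) = 0.12
  E ∧ (F ∧ E) = max(0, a+b−1) on (0.83, 0.12) = 0.00
  → value = 0.0000
Under algebraic product:
  F ∧ E = a·b on (0.2900, 0.8300) = 0.2407
  E ∧ (F ∧ E) = a·b on (0.8300, 0.2407) = 0.1998
  → value = 0.1998
|0.0000 − 0.1998| = 0.200

0.200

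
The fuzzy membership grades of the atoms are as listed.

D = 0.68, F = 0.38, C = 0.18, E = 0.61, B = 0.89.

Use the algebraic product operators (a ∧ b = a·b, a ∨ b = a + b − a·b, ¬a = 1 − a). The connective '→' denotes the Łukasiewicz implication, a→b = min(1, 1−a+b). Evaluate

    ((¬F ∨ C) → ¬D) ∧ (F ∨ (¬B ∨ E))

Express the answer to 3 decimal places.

¬F = 1 − 0.3800 = 0.6200
¬F ∨ C = a + b − a·b on (0.6200, 0.1800) = 0.6884
¬D = 1 − 0.6800 = 0.3200
(¬F ∨ C) → ¬D  [Łukasiewicz: min(1, 1−a+b)] with a=0.6884, b=0.3200 → 0.6316
¬B = 1 − 0.8900 = 0.1100
¬B ∨ E = a + b − a·b on (0.1100, 0.6100) = 0.6529
F ∨ (¬B ∨ E) = a + b − a·b on (0.3800, 0.6529) = 0.7848
((¬F ∨ C) → ¬D) ∧ (F ∨ (¬B ∨ E)) = a·b on (0.6316, 0.7848) = 0.4957

0.496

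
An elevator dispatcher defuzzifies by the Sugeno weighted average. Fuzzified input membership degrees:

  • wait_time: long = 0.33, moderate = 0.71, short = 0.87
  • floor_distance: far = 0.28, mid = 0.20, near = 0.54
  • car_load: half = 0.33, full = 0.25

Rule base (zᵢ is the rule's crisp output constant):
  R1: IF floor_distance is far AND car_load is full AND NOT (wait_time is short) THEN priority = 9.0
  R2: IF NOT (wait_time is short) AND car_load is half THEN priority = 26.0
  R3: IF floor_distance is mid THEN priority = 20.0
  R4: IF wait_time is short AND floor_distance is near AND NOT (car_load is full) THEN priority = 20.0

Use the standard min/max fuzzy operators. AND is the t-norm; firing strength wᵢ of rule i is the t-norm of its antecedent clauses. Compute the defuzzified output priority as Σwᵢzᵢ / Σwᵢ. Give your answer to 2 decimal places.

19.35

R1 (z=9.0): far=0.28, full=0.25, ¬short=1−0.87=0.13; AND[min(a, b)] → w = 0.13
R2 (z=26.0): ¬short=1−0.87=0.13, half=0.33; AND[min(a, b)] → w = 0.13
R3 (z=20.0): mid=0.20 → w = 0.20
R4 (z=20.0): short=0.87, near=0.54, ¬full=1−0.25=0.75; AND[min(a, b)] → w = 0.54
Weighted average = (0.13·9.0 + 0.13·26.0 + 0.20·20.0 + 0.54·20.0) / (0.13 + 0.13 + 0.20 + 0.54)
  = 19.3500 / 1.0000 = 19.35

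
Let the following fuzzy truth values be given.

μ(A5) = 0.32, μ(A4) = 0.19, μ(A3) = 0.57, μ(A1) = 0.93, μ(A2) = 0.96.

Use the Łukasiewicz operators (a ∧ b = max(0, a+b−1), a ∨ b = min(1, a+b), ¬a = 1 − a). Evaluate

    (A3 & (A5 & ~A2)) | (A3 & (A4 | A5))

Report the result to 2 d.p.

~A2 = 1 − 0.96 = 0.04
A5 & ~A2 = max(0, a+b−1) on (0.32, 0.04) = 0.00
A3 & (A5 & ~A2) = max(0, a+b−1) on (0.57, 0.00) = 0.00
A4 | A5 = min(1, a+b) on (0.19, 0.32) = 0.51
A3 & (A4 | A5) = max(0, a+b−1) on (0.57, 0.51) = 0.08
(A3 & (A5 & ~A2)) | (A3 & (A4 | A5)) = min(1, a+b) on (0.00, 0.08) = 0.08

0.08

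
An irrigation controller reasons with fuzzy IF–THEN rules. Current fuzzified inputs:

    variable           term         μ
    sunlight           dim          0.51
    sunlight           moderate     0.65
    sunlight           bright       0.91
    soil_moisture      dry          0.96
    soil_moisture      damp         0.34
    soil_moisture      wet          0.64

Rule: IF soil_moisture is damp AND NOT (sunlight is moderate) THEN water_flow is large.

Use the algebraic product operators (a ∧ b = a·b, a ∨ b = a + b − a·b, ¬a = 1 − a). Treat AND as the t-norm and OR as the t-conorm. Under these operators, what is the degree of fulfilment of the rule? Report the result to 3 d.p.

firing strength: damp=0.34, ¬moderate=1−0.65=0.35; AND[a·b] → w = 0.1190

0.119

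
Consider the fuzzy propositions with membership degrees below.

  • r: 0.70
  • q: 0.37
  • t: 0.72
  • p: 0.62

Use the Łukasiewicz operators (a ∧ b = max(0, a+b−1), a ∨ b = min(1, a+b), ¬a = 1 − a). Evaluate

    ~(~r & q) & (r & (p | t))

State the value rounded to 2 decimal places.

~r = 1 − 0.70 = 0.30
~r & q = max(0, a+b−1) on (0.30, 0.37) = 0.00
~(~r & q) = 1 − 0.00 = 1.00
p | t = min(1, a+b) on (0.62, 0.72) = 1.00
r & (p | t) = max(0, a+b−1) on (0.70, 1.00) = 0.70
~(~r & q) & (r & (p | t)) = max(0, a+b−1) on (1.00, 0.70) = 0.70

0.70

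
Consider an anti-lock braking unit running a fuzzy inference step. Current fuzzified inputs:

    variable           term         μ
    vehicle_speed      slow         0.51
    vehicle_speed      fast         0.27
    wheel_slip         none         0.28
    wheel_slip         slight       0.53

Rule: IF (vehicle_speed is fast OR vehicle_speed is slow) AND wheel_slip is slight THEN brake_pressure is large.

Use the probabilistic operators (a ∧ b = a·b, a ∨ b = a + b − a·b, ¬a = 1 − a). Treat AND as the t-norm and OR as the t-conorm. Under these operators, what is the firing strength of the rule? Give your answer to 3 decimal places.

firing strength: (fast=0.27 OR slow=0.51) = 0.6423; AND[a·b] with slight=0.53 → w = 0.3404

0.340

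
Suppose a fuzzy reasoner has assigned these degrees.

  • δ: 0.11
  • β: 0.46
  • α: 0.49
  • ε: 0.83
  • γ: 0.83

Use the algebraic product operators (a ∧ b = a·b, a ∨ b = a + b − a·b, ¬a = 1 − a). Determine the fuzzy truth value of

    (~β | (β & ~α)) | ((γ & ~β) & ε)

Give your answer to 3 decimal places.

0.779

~β = 1 − 0.4600 = 0.5400
~α = 1 − 0.4900 = 0.5100
β & ~α = a·b on (0.4600, 0.5100) = 0.2346
~β | (β & ~α) = a + b − a·b on (0.5400, 0.2346) = 0.6479
~β = 1 − 0.4600 = 0.5400
γ & ~β = a·b on (0.8300, 0.5400) = 0.4482
(γ & ~β) & ε = a·b on (0.4482, 0.8300) = 0.3720
(~β | (β & ~α)) | ((γ & ~β) & ε) = a + b − a·b on (0.6479, 0.3720) = 0.7789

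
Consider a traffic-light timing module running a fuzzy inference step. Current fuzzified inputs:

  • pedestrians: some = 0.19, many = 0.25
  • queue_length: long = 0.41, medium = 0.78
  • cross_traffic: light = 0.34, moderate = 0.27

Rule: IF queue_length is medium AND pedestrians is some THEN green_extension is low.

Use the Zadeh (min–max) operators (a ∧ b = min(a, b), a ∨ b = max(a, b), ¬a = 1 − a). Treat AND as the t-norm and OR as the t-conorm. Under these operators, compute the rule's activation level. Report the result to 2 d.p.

0.19

firing strength: medium=0.78, some=0.19; AND[min(a, b)] → w = 0.19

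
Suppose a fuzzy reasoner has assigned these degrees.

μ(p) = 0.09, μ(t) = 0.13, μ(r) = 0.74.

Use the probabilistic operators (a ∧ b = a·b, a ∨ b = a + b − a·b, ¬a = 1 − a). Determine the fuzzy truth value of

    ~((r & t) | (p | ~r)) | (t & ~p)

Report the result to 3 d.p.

r & t = a·b on (0.7400, 0.1300) = 0.0962
~r = 1 − 0.7400 = 0.2600
p | ~r = a + b − a·b on (0.0900, 0.2600) = 0.3266
(r & t) | (p | ~r) = a + b − a·b on (0.0962, 0.3266) = 0.3914
~((r & t) | (p | ~r)) = 1 − 0.3914 = 0.6086
~p = 1 − 0.0900 = 0.9100
t & ~p = a·b on (0.1300, 0.9100) = 0.1183
~((r & t) | (p | ~r)) | (t & ~p) = a + b − a·b on (0.6086, 0.1183) = 0.6549

0.655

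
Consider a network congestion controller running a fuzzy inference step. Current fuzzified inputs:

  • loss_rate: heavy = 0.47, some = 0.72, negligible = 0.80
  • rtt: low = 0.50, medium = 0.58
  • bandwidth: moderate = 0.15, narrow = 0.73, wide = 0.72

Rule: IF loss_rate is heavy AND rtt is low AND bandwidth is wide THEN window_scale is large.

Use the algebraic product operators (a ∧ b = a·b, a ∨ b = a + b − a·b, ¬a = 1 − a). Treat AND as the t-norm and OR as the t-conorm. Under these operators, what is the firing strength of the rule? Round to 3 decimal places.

0.169

firing strength: heavy=0.47, low=0.50, wide=0.72; AND[a·b] → w = 0.1692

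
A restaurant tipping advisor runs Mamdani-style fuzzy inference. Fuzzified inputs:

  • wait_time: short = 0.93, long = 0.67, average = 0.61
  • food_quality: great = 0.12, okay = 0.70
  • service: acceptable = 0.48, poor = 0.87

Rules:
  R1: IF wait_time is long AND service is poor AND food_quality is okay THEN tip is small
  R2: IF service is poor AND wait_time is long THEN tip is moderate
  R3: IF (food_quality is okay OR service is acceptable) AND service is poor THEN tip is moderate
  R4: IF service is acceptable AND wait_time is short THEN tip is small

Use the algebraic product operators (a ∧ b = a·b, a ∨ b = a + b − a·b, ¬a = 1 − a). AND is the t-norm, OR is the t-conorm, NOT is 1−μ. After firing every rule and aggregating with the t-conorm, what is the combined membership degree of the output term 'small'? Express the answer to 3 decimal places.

0.672

R1: long=0.67, poor=0.87, okay=0.70; AND[a·b] → w = 0.4080
R2: poor=0.87, long=0.67; AND[a·b] → w = 0.5829
R3: (okay=0.70 OR acceptable=0.48) = 0.8440; AND[a·b] with poor=0.87 → w = 0.7343
R4: acceptable=0.48, short=0.93; AND[a·b] → w = 0.4464
Rules with consequent 'small': {R1, R4} → strengths 0.4080, 0.4464
Aggregate via t-conorm [a + b − a·b]: 0.6723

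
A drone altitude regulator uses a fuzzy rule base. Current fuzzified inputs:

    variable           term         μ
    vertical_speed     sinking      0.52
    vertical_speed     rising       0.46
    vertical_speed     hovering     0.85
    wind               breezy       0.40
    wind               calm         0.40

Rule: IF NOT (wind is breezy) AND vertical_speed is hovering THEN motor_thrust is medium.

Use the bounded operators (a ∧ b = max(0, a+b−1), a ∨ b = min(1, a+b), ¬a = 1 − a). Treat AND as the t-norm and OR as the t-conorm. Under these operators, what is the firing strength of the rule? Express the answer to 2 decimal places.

0.45

firing strength: ¬breezy=1−0.40=0.60, hovering=0.85; AND[max(0, a+b−1)] → w = 0.45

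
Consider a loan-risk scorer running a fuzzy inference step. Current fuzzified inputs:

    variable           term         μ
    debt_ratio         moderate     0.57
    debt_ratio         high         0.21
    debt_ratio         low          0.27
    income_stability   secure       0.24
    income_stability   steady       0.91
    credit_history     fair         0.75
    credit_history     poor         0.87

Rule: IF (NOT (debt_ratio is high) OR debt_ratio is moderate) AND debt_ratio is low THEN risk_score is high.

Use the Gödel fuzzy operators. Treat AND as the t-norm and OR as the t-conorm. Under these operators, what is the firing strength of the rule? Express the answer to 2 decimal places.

firing strength: (¬high=1−0.21=0.79 OR moderate=0.57) = 0.79; AND[min(a, b)] with low=0.27 → w = 0.27

0.27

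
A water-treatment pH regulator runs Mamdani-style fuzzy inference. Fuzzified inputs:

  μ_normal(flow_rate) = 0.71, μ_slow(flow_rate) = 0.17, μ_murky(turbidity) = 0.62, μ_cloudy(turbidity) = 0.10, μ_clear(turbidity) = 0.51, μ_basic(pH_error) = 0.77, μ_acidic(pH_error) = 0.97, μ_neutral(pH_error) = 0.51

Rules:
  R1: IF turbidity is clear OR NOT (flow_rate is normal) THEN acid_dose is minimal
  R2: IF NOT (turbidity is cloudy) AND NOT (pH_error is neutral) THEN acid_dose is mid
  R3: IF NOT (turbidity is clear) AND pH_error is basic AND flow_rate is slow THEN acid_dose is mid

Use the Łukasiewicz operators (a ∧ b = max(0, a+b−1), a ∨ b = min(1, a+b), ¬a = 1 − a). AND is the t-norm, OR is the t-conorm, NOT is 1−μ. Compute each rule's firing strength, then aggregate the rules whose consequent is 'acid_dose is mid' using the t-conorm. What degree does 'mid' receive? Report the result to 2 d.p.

0.39

R1: clear=0.51, ¬normal=1−0.71=0.29; OR[min(1, a+b)] → w = 0.80
R2: ¬cloudy=1−0.10=0.90, ¬neutral=1−0.51=0.49; AND[max(0, a+b−1)] → w = 0.39
R3: ¬clear=1−0.51=0.49, basic=0.77, slow=0.17; AND[max(0, a+b−1)] → w = 0.00
Rules with consequent 'mid': {R2, R3} → strengths 0.39, 0.00
Aggregate via t-conorm [min(1, a+b)]: 0.39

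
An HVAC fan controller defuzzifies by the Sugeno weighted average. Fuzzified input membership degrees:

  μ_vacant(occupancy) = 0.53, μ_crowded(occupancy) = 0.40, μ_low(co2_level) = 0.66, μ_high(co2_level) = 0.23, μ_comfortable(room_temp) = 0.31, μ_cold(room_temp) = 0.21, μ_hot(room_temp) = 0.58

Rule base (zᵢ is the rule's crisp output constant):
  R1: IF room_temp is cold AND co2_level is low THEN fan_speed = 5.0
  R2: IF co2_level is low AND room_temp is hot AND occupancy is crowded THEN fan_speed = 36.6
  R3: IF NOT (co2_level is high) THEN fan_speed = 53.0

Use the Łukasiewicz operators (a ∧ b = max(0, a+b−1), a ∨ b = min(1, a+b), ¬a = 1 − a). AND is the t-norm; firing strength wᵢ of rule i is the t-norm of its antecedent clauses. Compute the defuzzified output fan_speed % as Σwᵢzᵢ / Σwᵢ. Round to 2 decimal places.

53.00

R1 (z=5.0): cold=0.21, low=0.66; AND[max(0, a+b−1)] → w = 0.00
R2 (z=36.6): low=0.66, hot=0.58, crowded=0.40; AND[max(0, a+b−1)] → w = 0.00
R3 (z=53.0): ¬high=1−0.23=0.77 → w = 0.77
Weighted average = (0.00·5.0 + 0.00·36.6 + 0.77·53.0) / (0.00 + 0.00 + 0.77)
  = 40.8100 / 0.7700 = 53.00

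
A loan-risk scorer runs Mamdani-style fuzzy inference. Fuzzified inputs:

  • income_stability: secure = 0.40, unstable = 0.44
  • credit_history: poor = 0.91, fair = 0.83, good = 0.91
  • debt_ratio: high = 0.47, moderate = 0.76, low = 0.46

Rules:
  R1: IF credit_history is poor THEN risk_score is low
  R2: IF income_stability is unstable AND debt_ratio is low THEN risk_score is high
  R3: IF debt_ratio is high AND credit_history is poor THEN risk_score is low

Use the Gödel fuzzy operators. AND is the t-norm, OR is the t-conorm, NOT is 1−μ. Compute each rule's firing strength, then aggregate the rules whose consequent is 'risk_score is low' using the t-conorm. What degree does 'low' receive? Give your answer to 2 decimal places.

0.91

R1: poor=0.91 → w = 0.91
R2: unstable=0.44, low=0.46; AND[min(a, b)] → w = 0.44
R3: high=0.47, poor=0.91; AND[min(a, b)] → w = 0.47
Rules with consequent 'low': {R1, R3} → strengths 0.91, 0.47
Aggregate via t-conorm [max(a, b)]: 0.91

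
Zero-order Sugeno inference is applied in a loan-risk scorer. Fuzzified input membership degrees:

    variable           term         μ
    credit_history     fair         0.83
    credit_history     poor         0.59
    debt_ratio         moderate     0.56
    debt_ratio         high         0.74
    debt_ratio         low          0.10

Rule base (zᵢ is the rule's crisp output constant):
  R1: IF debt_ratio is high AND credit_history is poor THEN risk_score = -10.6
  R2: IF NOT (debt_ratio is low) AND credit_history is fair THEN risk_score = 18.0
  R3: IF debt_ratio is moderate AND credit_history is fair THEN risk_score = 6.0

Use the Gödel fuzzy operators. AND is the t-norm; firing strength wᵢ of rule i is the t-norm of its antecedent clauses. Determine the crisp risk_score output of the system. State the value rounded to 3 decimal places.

R1 (z=-10.6): high=0.74, poor=0.59; AND[min(a, b)] → w = 0.59
R2 (z=18.0): ¬low=1−0.10=0.90, fair=0.83; AND[min(a, b)] → w = 0.83
R3 (z=6.0): moderate=0.56, fair=0.83; AND[min(a, b)] → w = 0.56
Weighted average = (0.59·-10.6 + 0.83·18.0 + 0.56·6.0) / (0.59 + 0.83 + 0.56)
  = 12.0460 / 1.9800 = 6.084

6.084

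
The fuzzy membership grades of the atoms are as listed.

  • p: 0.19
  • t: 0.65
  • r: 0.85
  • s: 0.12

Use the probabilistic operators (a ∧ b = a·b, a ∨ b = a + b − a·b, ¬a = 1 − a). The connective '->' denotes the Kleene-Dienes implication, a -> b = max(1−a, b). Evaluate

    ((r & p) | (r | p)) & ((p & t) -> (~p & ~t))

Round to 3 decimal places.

r & p = a·b on (0.8500, 0.1900) = 0.1615
r | p = a + b − a·b on (0.8500, 0.1900) = 0.8785
(r & p) | (r | p) = a + b − a·b on (0.1615, 0.8785) = 0.8981
p & t = a·b on (0.1900, 0.6500) = 0.1235
~p = 1 − 0.1900 = 0.8100
~t = 1 − 0.6500 = 0.3500
~p & ~t = a·b on (0.8100, 0.3500) = 0.2835
(p & t) -> (~p & ~t)  [Kleene-Dienes: max(1−a, b)] with a=0.1235, b=0.2835 → 0.8765
((r & p) | (r | p)) & ((p & t) -> (~p & ~t)) = a·b on (0.8981, 0.8765) = 0.7872

0.787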